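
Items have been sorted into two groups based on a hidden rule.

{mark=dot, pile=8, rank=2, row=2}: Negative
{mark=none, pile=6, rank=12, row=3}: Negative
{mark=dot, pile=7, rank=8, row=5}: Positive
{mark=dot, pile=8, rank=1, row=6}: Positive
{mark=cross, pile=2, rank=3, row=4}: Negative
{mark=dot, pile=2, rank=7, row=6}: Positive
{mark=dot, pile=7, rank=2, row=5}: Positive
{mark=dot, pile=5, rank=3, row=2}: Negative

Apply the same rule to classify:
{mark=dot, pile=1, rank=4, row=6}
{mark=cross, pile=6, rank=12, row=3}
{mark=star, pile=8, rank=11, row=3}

Positive, Negative, Negative

One predicate separates the groups cleanly: row ≥ 5.
{mark=dot, pile=1, rank=4, row=6} → row = 6 → Positive. {mark=cross, pile=6, rank=12, row=3} → row = 3 → Negative. {mark=star, pile=8, rank=11, row=3} → row = 3 → Negative.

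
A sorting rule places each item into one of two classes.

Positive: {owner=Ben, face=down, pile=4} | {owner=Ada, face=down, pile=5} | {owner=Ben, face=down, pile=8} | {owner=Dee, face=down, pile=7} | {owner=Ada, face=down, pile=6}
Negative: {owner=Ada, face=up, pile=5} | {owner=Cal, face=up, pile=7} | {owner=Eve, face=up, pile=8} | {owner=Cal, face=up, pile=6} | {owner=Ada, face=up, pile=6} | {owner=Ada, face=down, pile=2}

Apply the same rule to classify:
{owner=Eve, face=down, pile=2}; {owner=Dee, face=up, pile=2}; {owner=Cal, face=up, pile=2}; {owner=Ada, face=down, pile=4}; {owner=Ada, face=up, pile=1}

Negative, Negative, Negative, Positive, Negative

The rule appears to be: face is down AND pile ≥ 4.
{owner=Eve, face=down, pile=2} — face is down, pile = 2, hence Negative.
{owner=Dee, face=up, pile=2} — face is up, pile = 2, hence Negative.
{owner=Cal, face=up, pile=2} — face is up, pile = 2, hence Negative.
{owner=Ada, face=down, pile=4} — face is down, pile = 4, hence Positive.
{owner=Ada, face=up, pile=1} — face is up, pile = 1, hence Negative.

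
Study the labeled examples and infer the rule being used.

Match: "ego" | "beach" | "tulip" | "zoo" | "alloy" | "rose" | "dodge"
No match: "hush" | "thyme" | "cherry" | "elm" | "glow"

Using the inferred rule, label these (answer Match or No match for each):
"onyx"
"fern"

No match, No match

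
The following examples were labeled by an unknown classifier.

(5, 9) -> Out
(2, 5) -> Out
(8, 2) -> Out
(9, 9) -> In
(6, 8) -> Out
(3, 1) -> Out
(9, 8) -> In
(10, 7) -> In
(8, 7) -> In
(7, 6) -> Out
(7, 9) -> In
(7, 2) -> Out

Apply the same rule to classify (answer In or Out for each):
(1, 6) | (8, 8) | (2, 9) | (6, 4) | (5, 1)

The simplest hypothesis consistent with all the labels is: sum ≥ 15.
Out: (1, 6), since 1+6 = 7.
In: (8, 8), since 8+8 = 16.
Out: (2, 9), since 2+9 = 11.
Out: (6, 4), since 6+4 = 10.
Out: (5, 1), since 5+1 = 6.

Out, In, Out, Out, Out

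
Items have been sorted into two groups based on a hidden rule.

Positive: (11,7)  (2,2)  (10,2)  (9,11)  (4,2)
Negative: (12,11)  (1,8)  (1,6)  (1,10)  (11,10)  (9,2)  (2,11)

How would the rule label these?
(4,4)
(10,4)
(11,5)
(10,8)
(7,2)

Positive, Positive, Positive, Positive, Negative

A rule that fits every label: sum is even — true of each 'Positive' example, false of each 'Negative' one.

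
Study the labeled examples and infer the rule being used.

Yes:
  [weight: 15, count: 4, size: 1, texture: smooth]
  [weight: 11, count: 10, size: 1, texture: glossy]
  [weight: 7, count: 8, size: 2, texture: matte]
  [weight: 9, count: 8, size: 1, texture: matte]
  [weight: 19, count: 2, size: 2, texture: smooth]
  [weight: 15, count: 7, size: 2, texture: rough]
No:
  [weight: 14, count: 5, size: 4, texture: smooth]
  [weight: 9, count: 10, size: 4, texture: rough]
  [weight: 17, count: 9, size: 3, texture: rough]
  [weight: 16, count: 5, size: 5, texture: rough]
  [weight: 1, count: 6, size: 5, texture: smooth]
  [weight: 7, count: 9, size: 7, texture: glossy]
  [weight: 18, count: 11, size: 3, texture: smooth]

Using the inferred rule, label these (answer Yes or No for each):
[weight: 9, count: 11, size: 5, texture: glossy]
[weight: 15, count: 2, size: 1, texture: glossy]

The rule appears to be: size ≤ 2.

No, Yes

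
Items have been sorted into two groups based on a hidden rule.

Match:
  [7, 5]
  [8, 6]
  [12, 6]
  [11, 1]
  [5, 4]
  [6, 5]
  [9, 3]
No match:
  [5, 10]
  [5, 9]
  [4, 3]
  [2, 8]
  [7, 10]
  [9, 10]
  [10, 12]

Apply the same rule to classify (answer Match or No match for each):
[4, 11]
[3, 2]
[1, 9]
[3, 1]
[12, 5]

No match, No match, No match, No match, Match

A rule that fits every label: first > second AND sum ≥ 9 — true of each 'Match' example, false of each 'No match' one.
[4, 11]: 4 < 11, 4+11 = 15, does not satisfy this → No match.
[3, 2]: 3 > 2, 3+2 = 5, does not satisfy this → No match.
[1, 9]: 1 < 9, 1+9 = 10, does not satisfy this → No match.
[3, 1]: 3 > 1, 3+1 = 4, does not satisfy this → No match.
[12, 5]: 12 > 5, 12+5 = 17, has this property → Match.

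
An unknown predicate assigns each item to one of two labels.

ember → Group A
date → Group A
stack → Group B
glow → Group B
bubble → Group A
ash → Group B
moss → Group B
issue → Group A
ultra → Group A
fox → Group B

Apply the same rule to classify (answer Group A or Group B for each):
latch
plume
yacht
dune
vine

All 'Group A' examples share one property — has ≥ 2 vowels — and every 'Group B' example lacks it.

Group B, Group A, Group B, Group A, Group A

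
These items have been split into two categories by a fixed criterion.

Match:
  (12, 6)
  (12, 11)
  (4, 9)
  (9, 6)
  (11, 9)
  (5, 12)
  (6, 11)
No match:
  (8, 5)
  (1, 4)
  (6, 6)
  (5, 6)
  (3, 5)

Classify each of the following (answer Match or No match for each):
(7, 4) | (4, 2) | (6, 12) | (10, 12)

No match, No match, Match, Match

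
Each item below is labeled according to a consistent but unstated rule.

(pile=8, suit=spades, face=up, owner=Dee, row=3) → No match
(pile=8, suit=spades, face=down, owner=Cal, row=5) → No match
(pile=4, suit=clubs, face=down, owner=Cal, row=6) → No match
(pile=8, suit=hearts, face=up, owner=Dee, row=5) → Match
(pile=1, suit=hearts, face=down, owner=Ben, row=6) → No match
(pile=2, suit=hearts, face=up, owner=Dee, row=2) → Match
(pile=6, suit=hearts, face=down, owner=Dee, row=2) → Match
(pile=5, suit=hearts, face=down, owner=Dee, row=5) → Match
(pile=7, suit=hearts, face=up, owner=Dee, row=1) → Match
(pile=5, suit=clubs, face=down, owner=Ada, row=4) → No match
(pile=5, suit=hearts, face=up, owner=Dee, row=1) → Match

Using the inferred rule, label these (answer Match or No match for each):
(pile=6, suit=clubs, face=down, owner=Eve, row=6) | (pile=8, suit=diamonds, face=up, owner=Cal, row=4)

No match, No match

A rule that fits every label: owner is Dee AND suit is hearts — true of each 'Match' example, false of each 'No match' one.
(pile=6, suit=clubs, face=down, owner=Eve, row=6) → owner is Eve, suit is clubs → No match. (pile=8, suit=diamonds, face=up, owner=Cal, row=4) → owner is Cal, suit is diamonds → No match.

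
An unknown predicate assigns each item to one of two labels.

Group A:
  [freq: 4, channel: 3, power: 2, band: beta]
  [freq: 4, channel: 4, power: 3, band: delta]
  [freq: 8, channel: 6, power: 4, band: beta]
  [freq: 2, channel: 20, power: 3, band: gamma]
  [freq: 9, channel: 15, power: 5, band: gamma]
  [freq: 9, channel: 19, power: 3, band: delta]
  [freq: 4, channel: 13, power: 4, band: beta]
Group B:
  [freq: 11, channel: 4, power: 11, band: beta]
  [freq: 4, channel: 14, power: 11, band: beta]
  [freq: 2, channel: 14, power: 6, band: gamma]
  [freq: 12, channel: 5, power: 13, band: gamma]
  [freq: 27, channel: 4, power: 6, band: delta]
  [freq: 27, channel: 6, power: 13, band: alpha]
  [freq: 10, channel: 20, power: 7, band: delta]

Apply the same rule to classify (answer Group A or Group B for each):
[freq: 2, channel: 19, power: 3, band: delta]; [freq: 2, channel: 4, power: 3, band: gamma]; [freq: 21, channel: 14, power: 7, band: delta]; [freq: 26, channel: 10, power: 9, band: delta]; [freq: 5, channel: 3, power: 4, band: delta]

Group A, Group A, Group B, Group B, Group A

All 'Group A' examples share one property — power ≤ 5 — and every 'Group B' example lacks it.
[freq: 2, channel: 19, power: 3, band: delta]: power = 3, satisfies this → Group A.
[freq: 2, channel: 4, power: 3, band: gamma]: power = 3, satisfies this → Group A.
[freq: 21, channel: 14, power: 7, band: delta]: power = 7, does not satisfy this → Group B.
[freq: 26, channel: 10, power: 9, band: delta]: power = 9, does not satisfy this → Group B.
[freq: 5, channel: 3, power: 4, band: delta]: power = 4, satisfies this → Group A.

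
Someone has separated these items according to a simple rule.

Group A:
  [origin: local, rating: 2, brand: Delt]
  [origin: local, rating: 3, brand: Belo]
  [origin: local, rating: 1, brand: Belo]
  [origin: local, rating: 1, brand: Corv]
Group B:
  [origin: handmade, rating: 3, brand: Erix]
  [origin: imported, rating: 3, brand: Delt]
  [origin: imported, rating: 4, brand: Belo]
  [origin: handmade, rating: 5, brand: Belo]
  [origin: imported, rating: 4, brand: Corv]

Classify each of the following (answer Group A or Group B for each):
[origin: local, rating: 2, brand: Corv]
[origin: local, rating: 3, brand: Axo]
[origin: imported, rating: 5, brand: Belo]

Group A, Group A, Group B

The common property of the 'Group A' items is: origin is local. No 'Group B' item has it.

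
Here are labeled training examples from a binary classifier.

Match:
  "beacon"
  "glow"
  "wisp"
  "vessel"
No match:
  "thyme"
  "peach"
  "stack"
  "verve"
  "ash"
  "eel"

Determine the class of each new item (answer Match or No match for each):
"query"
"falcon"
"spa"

The pattern is that an item is 'Match' exactly when: even length.

No match, Match, No match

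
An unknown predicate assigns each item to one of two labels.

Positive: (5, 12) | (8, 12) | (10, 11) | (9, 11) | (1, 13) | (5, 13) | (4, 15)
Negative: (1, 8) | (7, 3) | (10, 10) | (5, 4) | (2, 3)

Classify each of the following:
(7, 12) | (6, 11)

Positive, Positive

Every 'Positive' example satisfies: second ≥ 11. None of the 'Negative' examples do.
(7, 12) → second 12 → Positive. (6, 11) → second 11 → Positive.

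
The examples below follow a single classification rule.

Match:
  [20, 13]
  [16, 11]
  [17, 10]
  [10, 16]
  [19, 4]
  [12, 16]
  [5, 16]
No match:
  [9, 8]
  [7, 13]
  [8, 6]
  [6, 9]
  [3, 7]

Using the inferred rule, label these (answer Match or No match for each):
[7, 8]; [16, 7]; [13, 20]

Rule: sum ≥ 21. This holds for each 'Match' example and fails for each 'No match' one.

No match, Match, Match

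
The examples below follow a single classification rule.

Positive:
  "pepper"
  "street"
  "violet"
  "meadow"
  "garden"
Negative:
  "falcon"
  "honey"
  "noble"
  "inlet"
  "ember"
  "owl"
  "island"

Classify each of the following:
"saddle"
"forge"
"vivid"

The rule appears to be: even length AND contains 'e'.
"saddle": length 6, has 'e' — qualifies, so Positive. "forge": length 5, has 'e' — does not fit, so Negative. "vivid": length 5, no 'e' — does not fit, so Negative.

Positive, Negative, Negative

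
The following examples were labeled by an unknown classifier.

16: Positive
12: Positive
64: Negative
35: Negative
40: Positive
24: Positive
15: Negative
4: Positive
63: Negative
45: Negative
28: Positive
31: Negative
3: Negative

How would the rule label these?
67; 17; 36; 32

Rule: even AND at most 40. This holds for each 'Positive' example and fails for each 'Negative' one.
67 → 67 is odd, 67 > 40 → Negative.
17 → 17 is odd, 17 ≤ 40 → Negative.
36 → 36 is even, 36 ≤ 40 → Positive.
32 → 32 is even, 32 ≤ 40 → Positive.

Negative, Negative, Positive, Positive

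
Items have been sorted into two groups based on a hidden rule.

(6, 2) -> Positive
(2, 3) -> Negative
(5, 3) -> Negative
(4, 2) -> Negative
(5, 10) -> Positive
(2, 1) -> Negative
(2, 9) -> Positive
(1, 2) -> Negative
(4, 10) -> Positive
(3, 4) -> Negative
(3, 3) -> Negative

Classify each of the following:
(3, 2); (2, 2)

Negative, Negative

The simplest hypothesis consistent with all the labels is: max ≥ 6.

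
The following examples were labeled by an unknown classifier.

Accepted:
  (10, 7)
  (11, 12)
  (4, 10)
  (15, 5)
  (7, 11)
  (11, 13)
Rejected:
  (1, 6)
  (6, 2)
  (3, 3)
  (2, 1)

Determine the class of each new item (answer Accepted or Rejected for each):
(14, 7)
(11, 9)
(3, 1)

Accepted, Accepted, Rejected

The common property of the 'Accepted' items is: sum ≥ 14. No 'Rejected' item has it.
(14, 7): Accepted (14+7 = 21).
(11, 9): Accepted (11+9 = 20).
(3, 1): Rejected (3+1 = 4).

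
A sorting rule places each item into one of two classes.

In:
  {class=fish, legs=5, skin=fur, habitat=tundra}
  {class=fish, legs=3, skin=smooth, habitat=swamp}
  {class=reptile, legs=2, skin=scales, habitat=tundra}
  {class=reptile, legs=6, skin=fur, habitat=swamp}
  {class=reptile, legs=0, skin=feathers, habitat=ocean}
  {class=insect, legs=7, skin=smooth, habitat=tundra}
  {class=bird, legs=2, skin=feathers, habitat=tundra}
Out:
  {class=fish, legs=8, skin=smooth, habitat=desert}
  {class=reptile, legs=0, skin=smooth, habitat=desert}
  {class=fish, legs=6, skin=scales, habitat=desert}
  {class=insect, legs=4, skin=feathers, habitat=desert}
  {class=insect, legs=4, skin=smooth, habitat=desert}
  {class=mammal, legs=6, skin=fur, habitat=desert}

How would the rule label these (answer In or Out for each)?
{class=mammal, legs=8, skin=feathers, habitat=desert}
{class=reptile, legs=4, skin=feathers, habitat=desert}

A rule that fits every label: habitat is not desert — true of each 'In' example, false of each 'Out' one.

Out, Out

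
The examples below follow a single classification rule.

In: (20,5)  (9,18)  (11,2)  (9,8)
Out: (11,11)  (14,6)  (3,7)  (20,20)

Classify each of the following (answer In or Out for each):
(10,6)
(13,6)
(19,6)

Out, In, In

Looking at the examples, the only property every 'In' case has and every 'Out' case lacks is: sum is odd.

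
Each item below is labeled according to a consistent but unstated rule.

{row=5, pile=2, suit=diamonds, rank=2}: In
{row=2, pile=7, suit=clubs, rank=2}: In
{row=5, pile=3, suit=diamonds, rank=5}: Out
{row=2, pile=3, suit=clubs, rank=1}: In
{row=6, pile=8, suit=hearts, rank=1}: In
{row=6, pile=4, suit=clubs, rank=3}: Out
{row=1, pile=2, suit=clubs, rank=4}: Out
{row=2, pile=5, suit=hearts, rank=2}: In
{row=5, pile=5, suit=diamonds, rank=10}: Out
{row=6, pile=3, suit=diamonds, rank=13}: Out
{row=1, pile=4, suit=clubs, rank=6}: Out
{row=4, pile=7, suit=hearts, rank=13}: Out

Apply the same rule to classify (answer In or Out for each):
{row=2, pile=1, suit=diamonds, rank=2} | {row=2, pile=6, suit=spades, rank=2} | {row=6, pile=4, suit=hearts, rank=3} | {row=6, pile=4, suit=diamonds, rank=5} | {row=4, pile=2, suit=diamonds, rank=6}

In, In, Out, Out, Out

The pattern is that an item is 'In' exactly when: rank ≤ 2.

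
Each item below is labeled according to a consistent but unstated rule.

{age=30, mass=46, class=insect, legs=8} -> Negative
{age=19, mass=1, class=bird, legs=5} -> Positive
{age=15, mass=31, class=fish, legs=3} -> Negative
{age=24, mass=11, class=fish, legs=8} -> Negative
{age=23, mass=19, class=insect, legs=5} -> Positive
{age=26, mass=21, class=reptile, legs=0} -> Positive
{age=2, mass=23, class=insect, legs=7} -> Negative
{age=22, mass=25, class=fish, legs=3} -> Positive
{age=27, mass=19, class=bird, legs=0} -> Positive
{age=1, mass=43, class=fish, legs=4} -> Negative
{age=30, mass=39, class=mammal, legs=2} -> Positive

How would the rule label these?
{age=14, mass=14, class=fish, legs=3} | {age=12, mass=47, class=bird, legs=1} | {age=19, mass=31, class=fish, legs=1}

Negative, Negative, Positive

Rule: age ≥ 19 AND legs ≤ 5. This holds for each 'Positive' example and fails for each 'Negative' one.
{age=14, mass=14, class=fish, legs=3} — age = 14, legs = 3, hence Negative.
{age=12, mass=47, class=bird, legs=1} — age = 12, legs = 1, hence Negative.
{age=19, mass=31, class=fish, legs=1} — age = 19, legs = 1, hence Positive.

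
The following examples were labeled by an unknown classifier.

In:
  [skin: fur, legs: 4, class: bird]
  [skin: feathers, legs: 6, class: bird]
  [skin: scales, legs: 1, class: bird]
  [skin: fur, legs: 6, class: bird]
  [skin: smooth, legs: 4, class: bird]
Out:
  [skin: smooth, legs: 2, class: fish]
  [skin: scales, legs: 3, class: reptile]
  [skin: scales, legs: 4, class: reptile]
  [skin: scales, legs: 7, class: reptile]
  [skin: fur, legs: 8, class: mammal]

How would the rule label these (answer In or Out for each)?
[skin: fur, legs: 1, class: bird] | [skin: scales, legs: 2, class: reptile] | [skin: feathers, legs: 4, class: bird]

A rule that fits every label: class is bird — true of each 'In' example, false of each 'Out' one.
[skin: fur, legs: 1, class: bird]: class is bird, satisfies this → In.
[skin: scales, legs: 2, class: reptile]: class is reptile, does not fit → Out.
[skin: feathers, legs: 4, class: bird]: class is bird, satisfies this → In.

In, Out, In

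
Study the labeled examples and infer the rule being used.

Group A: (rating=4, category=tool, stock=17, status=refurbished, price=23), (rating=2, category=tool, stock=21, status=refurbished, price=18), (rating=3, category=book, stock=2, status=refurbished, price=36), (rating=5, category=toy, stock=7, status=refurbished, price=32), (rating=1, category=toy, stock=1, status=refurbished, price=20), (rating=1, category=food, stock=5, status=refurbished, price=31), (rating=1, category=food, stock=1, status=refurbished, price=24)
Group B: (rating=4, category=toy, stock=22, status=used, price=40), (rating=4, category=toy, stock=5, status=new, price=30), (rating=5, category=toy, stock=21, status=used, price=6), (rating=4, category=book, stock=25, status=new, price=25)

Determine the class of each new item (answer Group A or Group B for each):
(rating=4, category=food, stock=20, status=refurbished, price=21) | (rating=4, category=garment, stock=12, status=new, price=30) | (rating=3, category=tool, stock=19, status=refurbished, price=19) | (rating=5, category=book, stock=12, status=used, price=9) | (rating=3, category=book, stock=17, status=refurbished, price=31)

Group A, Group B, Group A, Group B, Group A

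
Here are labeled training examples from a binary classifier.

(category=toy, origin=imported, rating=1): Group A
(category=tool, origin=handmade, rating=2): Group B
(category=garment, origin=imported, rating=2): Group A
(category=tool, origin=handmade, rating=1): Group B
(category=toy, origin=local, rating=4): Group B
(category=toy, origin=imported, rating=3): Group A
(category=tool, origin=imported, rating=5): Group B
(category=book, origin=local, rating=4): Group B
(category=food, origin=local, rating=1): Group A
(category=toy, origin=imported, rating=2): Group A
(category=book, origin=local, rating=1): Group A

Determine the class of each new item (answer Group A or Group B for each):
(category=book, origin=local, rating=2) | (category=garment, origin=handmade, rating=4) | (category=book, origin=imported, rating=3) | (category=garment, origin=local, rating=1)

Group A, Group B, Group A, Group A

The rule appears to be: category is not tool AND rating ≤ 3.
(category=book, origin=local, rating=2) → category is book, rating = 2 → Group A.
(category=garment, origin=handmade, rating=4) → category is garment, rating = 4 → Group B.
(category=book, origin=imported, rating=3) → category is book, rating = 3 → Group A.
(category=garment, origin=local, rating=1) → category is garment, rating = 1 → Group A.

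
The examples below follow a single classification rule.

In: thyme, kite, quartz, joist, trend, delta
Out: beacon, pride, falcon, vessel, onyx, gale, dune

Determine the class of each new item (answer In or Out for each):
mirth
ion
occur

In, Out, Out

Comparing the two groups points to one rule — contains 't'.
mirth: has 't', satisfies this → In. ion: no 't', fails the rule → Out. occur: no 't', fails the rule → Out.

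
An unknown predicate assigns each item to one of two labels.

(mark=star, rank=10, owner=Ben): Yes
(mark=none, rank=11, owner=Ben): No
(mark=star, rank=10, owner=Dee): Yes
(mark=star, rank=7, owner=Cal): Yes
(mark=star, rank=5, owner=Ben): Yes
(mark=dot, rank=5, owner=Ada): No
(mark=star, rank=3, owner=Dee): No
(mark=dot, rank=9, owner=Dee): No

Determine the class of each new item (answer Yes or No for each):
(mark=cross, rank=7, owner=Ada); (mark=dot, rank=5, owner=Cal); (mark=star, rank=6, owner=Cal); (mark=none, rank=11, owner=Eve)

No, No, Yes, No

'Yes' ⟺ mark is star AND rank ≥ 5.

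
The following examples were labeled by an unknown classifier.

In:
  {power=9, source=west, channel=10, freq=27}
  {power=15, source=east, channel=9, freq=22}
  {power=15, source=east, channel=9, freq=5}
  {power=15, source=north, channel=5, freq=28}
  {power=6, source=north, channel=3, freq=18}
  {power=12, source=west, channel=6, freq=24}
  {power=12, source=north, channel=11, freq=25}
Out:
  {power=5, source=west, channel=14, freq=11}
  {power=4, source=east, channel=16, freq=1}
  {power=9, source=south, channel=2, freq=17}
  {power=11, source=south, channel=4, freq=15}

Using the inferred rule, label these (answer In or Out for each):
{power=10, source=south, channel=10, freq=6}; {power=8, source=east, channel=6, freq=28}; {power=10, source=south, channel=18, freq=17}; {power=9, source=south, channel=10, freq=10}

The classifier is using: freq = 5 OR freq ≥ 18.
Out: {power=10, source=south, channel=10, freq=6}, since freq = 6. In: {power=8, source=east, channel=6, freq=28}, since freq = 28. Out: {power=10, source=south, channel=18, freq=17}, since freq = 17. Out: {power=9, source=south, channel=10, freq=10}, since freq = 10.

Out, In, Out, Out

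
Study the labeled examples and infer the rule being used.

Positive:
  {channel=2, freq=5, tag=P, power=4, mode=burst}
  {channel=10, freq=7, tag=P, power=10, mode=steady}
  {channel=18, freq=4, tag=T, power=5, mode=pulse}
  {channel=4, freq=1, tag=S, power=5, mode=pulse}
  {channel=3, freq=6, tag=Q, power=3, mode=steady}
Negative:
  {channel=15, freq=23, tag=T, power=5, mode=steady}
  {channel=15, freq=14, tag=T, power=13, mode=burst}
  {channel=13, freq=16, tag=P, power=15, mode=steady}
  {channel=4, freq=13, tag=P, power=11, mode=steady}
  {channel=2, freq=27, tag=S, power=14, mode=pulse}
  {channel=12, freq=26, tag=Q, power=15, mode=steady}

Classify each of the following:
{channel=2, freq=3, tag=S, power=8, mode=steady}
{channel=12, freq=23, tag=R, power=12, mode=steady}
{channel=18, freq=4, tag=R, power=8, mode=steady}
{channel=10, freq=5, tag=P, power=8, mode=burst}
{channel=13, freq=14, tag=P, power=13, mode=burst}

The distinguishing property — freq ≤ 7 — holds for all the 'Positive' cases and none of the 'Negative' cases.
{channel=2, freq=3, tag=S, power=8, mode=steady} — freq = 3, hence Positive.
{channel=12, freq=23, tag=R, power=12, mode=steady} — freq = 23, hence Negative.
{channel=18, freq=4, tag=R, power=8, mode=steady} — freq = 4, hence Positive.
{channel=10, freq=5, tag=P, power=8, mode=burst} — freq = 5, hence Positive.
{channel=13, freq=14, tag=P, power=13, mode=burst} — freq = 14, hence Negative.

Positive, Negative, Positive, Positive, Negative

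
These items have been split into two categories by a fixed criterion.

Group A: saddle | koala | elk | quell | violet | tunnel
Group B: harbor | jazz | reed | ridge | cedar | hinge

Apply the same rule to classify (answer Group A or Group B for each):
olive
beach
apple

Group A, Group B, Group A

All 'Group A' examples share one property — contains 'l' — and every 'Group B' example lacks it.
olive: has 'l', passes → Group A. beach: no 'l', does not pass → Group B. apple: has 'l', passes → Group A.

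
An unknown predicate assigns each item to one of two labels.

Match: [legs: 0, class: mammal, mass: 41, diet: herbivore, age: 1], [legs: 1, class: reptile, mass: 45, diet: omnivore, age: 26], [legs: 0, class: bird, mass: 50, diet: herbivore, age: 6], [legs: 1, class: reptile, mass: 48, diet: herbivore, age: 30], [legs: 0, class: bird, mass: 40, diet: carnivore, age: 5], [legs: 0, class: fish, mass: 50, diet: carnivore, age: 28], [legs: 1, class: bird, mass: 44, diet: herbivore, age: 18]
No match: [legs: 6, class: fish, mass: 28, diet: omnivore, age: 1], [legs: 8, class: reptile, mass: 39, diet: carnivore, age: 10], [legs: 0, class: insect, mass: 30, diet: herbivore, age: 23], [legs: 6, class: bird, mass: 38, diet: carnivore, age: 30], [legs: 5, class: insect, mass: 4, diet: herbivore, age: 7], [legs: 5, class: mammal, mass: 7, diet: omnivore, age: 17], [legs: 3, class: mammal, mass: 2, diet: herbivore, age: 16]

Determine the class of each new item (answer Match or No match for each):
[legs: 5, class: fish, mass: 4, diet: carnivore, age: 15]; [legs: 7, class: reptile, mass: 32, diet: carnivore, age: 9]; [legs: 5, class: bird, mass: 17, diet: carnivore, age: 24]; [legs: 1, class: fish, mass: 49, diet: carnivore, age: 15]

A rule that fits every label: mass ≥ 40 — true of each 'Match' example, false of each 'No match' one.
[legs: 5, class: fish, mass: 4, diet: carnivore, age: 15] → mass = 4 → No match.
[legs: 7, class: reptile, mass: 32, diet: carnivore, age: 9] → mass = 32 → No match.
[legs: 5, class: bird, mass: 17, diet: carnivore, age: 24] → mass = 17 → No match.
[legs: 1, class: fish, mass: 49, diet: carnivore, age: 15] → mass = 49 → Match.

No match, No match, No match, Match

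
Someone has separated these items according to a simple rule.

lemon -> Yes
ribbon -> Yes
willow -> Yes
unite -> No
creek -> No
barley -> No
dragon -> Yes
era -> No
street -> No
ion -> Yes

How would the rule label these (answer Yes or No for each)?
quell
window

The classifier is using: contains 'o'.
quell: no 'o', lacks this property → No. window: has 'o', meets the rule → Yes.

No, Yes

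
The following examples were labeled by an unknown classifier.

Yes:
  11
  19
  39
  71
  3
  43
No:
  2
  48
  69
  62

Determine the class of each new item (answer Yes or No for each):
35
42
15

Yes, No, Yes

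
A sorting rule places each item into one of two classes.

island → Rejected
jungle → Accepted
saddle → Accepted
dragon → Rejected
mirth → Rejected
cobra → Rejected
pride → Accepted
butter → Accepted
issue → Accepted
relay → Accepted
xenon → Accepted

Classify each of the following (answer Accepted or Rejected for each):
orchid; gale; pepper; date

Rejected, Accepted, Accepted, Accepted

'Accepted' ⟺ contains 'e'.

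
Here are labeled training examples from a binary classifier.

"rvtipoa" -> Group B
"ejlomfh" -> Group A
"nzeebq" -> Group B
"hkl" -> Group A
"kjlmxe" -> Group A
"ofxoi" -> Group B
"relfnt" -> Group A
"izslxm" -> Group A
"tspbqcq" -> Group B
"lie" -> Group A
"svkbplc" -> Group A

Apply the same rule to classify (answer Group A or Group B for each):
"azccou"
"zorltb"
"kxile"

Group B, Group A, Group A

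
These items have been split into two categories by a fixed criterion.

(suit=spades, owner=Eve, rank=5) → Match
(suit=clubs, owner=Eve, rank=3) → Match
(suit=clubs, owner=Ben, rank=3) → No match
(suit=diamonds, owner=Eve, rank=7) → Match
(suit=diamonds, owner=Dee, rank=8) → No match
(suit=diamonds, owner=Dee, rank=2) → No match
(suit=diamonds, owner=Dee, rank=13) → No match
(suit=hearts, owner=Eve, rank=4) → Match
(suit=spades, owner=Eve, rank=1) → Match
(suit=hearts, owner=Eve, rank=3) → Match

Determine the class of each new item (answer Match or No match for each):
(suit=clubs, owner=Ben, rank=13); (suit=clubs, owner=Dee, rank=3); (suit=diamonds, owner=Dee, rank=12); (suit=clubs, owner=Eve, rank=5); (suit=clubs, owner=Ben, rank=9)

The pattern is that an item is 'Match' exactly when: owner is Eve.

No match, No match, No match, Match, No match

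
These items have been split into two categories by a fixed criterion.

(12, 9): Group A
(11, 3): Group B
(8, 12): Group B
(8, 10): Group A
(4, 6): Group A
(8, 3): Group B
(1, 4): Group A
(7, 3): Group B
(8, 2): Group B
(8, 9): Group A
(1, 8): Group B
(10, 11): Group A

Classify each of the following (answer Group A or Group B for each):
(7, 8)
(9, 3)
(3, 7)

Group A, Group B, Group B

'Group A' ⟺ |first − second| ≤ 3.
(7, 8) — |7−8| = 1, hence Group A. (9, 3) — |9−3| = 6, hence Group B. (3, 7) — |3−7| = 4, hence Group B.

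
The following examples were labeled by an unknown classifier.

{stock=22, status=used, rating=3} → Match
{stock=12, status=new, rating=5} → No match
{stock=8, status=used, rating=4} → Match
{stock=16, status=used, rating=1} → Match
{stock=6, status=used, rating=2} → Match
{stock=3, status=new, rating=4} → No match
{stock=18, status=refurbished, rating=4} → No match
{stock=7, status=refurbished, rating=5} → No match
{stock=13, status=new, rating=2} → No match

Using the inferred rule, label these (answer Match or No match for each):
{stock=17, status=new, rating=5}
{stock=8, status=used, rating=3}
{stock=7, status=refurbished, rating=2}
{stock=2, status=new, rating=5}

No match, Match, No match, No match

All 'Match' examples share one property — status is used — and every 'No match' example lacks it.
No match: {stock=17, status=new, rating=5}, since status is new.
Match: {stock=8, status=used, rating=3}, since status is used.
No match: {stock=7, status=refurbished, rating=2}, since status is refurbished.
No match: {stock=2, status=new, rating=5}, since status is new.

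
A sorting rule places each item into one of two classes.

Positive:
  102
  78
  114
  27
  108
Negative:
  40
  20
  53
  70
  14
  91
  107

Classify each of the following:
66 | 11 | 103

Positive, Negative, Negative

All 'Positive' examples share one property — multiple of 3 — and every 'Negative' example lacks it.
Positive: 66, since 66 = 3·22.
Negative: 11, since 11 = 3·3 + 2.
Negative: 103, since 103 = 3·34 + 1.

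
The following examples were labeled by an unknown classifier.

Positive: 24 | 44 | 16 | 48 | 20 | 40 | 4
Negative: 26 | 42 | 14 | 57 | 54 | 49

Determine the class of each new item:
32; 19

Positive, Negative

The common property of the 'Positive' items is: multiple of 4. No 'Negative' item has it.
32 → 32 = 4·8 → Positive.
19 → 19 = 4·4 + 3 → Negative.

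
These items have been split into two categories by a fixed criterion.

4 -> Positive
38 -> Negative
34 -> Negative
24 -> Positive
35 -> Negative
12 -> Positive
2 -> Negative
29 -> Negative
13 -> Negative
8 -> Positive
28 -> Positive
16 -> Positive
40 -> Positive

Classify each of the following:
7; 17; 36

Negative, Negative, Positive

The distinguishing property — multiple of 4 — holds for all the 'Positive' cases and none of the 'Negative' cases.
Negative: 7, since 7 = 4·1 + 3.
Negative: 17, since 17 = 4·4 + 1.
Positive: 36, since 36 = 4·9.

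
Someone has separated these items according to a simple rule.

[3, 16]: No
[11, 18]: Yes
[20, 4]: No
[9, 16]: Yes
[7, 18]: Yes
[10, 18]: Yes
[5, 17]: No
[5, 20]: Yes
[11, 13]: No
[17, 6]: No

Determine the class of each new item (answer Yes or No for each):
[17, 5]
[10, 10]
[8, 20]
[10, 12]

No, No, Yes, No

The common property of the 'Yes' items is: sum ≥ 25. No 'No' item has it.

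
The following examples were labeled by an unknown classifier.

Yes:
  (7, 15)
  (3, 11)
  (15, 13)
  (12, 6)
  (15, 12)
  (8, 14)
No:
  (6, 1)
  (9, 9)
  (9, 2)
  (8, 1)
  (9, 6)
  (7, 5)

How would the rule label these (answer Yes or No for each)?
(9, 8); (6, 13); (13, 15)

One predicate separates the groups cleanly: max ≥ 11.
(9, 8): No (max 9).
(6, 13): Yes (max 13).
(13, 15): Yes (max 15).

No, Yes, Yes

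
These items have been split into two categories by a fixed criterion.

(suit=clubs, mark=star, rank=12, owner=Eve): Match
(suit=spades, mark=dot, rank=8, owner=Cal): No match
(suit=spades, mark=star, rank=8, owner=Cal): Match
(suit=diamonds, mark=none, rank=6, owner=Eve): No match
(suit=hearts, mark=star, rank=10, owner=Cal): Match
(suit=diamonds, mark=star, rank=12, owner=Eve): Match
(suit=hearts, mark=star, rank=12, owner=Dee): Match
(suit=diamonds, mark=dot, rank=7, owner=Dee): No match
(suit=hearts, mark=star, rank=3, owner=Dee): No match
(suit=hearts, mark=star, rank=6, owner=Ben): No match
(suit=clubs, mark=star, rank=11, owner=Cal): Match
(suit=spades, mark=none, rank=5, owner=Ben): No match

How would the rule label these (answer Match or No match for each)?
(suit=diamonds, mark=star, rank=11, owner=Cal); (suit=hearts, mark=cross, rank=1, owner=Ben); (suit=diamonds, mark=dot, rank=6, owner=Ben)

Match, No match, No match

One predicate separates the groups cleanly: mark is star AND rank ≥ 7.
(suit=diamonds, mark=star, rank=11, owner=Cal): mark is star, rank = 11 — checks out, so Match.
(suit=hearts, mark=cross, rank=1, owner=Ben): mark is cross, rank = 1 — does not pass, so No match.
(suit=diamonds, mark=dot, rank=6, owner=Ben): mark is dot, rank = 6 — does not pass, so No match.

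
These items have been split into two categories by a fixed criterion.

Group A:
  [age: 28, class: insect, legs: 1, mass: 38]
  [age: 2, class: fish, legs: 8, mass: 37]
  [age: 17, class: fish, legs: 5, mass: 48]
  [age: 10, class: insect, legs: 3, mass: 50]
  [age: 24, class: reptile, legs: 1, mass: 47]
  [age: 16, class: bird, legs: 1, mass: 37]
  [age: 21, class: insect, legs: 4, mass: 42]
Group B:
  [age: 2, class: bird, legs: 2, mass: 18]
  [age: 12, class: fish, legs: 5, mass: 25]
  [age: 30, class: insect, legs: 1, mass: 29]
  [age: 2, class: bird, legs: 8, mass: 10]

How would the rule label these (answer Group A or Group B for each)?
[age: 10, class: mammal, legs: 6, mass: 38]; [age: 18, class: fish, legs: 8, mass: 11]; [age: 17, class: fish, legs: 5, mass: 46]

Group A, Group B, Group A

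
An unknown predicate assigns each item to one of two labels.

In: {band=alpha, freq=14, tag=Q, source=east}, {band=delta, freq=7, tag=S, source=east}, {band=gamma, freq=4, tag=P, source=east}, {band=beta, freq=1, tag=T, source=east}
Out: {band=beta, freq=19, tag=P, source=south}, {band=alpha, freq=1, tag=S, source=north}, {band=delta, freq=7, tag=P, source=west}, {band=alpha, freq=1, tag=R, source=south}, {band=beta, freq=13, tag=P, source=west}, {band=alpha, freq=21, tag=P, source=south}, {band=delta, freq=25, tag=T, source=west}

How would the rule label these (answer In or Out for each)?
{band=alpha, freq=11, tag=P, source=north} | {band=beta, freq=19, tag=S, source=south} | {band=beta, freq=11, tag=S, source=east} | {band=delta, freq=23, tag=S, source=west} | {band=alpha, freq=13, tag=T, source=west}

Out, Out, In, Out, Out

A rule that fits every label: source is east — true of each 'In' example, false of each 'Out' one.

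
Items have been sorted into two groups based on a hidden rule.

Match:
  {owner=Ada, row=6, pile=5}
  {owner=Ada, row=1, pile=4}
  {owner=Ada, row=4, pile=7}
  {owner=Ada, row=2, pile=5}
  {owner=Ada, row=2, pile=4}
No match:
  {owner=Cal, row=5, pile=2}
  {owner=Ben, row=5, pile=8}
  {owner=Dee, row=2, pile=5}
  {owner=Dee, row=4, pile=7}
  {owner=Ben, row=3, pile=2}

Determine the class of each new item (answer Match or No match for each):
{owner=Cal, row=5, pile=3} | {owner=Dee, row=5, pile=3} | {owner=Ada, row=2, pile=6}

No match, No match, Match

The pattern is that an item is 'Match' exactly when: owner is Ada.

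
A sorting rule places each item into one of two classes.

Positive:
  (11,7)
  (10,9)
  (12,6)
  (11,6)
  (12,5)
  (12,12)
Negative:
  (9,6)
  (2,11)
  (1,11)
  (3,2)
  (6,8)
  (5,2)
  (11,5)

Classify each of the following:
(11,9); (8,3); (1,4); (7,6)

The distinguishing property — sum ≥ 17 — holds for all the 'Positive' cases and none of the 'Negative' cases.

Positive, Negative, Negative, Negative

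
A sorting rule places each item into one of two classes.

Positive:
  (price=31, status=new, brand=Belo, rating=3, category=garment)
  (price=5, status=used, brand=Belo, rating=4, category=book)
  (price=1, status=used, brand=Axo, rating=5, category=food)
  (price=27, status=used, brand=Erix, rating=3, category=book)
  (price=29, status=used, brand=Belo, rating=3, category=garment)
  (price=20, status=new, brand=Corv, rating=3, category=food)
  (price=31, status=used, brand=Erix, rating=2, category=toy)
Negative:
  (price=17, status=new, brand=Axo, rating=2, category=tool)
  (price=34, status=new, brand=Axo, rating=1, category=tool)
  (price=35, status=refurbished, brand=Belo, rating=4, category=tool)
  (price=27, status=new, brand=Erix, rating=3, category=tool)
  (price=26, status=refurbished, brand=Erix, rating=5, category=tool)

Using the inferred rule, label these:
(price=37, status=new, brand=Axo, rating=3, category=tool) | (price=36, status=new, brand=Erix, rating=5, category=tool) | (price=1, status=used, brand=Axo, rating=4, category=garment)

The rule appears to be: category is not tool.

Negative, Negative, Positive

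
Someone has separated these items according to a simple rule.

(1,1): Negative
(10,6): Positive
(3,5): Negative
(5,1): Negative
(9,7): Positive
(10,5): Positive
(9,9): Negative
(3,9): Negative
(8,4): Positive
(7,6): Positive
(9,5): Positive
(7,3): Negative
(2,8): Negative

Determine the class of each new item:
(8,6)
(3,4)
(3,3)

A rule that fits every label: first > second AND sum ≥ 12 — true of each 'Positive' example, false of each 'Negative' one.
(8,6) → 8 > 6, 8+6 = 14 → Positive.
(3,4) → 3 < 4, 3+4 = 7 → Negative.
(3,3) → 3 = 3, 3+3 = 6 → Negative.

Positive, Negative, Negative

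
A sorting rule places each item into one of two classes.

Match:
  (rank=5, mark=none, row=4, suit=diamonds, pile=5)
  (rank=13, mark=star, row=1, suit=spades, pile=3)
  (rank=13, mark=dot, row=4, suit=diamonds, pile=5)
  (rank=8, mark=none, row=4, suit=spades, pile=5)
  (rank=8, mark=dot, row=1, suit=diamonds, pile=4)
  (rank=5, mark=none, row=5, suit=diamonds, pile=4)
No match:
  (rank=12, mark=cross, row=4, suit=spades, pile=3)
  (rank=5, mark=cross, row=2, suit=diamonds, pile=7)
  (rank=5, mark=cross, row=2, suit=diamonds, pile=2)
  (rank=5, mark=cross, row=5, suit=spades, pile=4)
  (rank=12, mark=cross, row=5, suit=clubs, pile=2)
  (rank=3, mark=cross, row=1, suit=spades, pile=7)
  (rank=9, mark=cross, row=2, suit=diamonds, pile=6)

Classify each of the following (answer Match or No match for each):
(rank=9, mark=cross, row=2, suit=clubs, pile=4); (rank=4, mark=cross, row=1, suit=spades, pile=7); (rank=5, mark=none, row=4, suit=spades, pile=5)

All 'Match' examples share one property — mark is not cross — and every 'No match' example lacks it.
(rank=9, mark=cross, row=2, suit=clubs, pile=4) — mark is cross, hence No match.
(rank=4, mark=cross, row=1, suit=spades, pile=7) — mark is cross, hence No match.
(rank=5, mark=none, row=4, suit=spades, pile=5) — mark is none, hence Match.

No match, No match, Match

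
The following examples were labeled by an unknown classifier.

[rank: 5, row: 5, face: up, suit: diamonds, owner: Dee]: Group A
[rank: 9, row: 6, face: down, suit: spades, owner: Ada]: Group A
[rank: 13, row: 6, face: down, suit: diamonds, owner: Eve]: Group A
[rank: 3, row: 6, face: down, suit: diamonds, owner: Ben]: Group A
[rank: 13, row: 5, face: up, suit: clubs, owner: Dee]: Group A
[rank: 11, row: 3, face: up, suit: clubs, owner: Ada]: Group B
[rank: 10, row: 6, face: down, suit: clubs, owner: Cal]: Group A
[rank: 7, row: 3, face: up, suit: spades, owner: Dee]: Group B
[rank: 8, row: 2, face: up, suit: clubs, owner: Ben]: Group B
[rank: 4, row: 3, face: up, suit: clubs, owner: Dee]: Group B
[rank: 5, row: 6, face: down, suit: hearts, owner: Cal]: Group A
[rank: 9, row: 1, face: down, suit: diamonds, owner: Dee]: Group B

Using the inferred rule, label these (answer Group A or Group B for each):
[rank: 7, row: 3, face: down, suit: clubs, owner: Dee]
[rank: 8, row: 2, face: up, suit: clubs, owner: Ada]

Group B, Group B

A rule that fits every label: row ≥ 5 — true of each 'Group A' example, false of each 'Group B' one.
[rank: 7, row: 3, face: down, suit: clubs, owner: Dee]: Group B (row = 3). [rank: 8, row: 2, face: up, suit: clubs, owner: Ada]: Group B (row = 2).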